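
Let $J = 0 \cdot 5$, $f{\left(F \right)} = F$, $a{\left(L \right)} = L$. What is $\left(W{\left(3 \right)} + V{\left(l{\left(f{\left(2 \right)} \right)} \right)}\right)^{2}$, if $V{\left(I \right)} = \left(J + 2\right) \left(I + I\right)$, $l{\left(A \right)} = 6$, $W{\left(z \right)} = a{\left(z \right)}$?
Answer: $729$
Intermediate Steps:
$W{\left(z \right)} = z$
$J = 0$
$V{\left(I \right)} = 4 I$ ($V{\left(I \right)} = \left(0 + 2\right) \left(I + I\right) = 2 \cdot 2 I = 4 I$)
$\left(W{\left(3 \right)} + V{\left(l{\left(f{\left(2 \right)} \right)} \right)}\right)^{2} = \left(3 + 4 \cdot 6\right)^{2} = \left(3 + 24\right)^{2} = 27^{2} = 729$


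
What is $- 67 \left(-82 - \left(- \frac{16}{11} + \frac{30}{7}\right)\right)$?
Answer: $\frac{437644}{77} \approx 5683.7$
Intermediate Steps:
$- 67 \left(-82 - \left(- \frac{16}{11} + \frac{30}{7}\right)\right) = - 67 \left(-82 - \frac{218}{77}\right) = \left(-67\right) \left(- \frac{6532}{77}\right) = \frac{437644}{77}$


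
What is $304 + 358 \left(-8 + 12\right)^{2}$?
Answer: $6032$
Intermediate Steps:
$304 + 358 \left(-8 + 12\right)^{2} = 304 + 358 \cdot 4^{2} = 304 + 358 \cdot 16 = 304 + 5728 = 6032$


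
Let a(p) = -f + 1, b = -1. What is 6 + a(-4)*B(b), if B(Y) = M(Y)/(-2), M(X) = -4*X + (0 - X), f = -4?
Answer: -13/2 ≈ -6.5000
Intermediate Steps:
M(X) = -5*X (M(X) = -4*X - X = -5*X)
a(p) = 5 (a(p) = -1*(-4) + 1 = 4 + 1 = 5)
B(Y) = 5*Y/2 (B(Y) = -5*Y/(-2) = -5*Y*(-½) = 5*Y/2)
6 + a(-4)*B(b) = 6 + 5*((5/2)*(-1)) = 6 + 5*(-5/2) = 6 - 25/2 = -13/2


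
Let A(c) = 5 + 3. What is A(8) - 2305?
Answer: -2297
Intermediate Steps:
A(c) = 8
A(8) - 2305 = 8 - 2305 = -2297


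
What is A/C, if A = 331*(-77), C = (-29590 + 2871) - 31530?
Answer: 25487/58249 ≈ 0.43755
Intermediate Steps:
C = -58249 (C = -26719 - 31530 = -58249)
A = -25487
A/C = -25487/(-58249) = -25487*(-1/58249) = 25487/58249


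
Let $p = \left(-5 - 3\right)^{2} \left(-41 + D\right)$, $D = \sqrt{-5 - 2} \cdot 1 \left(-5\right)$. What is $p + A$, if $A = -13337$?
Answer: $-15961 - 320 i \sqrt{7} \approx -15961.0 - 846.64 i$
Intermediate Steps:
$D = - 5 i \sqrt{7}$ ($D = \sqrt{-7} \cdot 1 \left(-5\right) = i \sqrt{7} \cdot 1 \left(-5\right) = i \sqrt{7} \left(-5\right) = - 5 i \sqrt{7} \approx - 13.229 i$)
$p = -2624 - 320 i \sqrt{7}$ ($p = \left(-5 - 3\right)^{2} \left(-41 - 5 i \sqrt{7}\right) = \left(-8\right)^{2} \left(-41 - 5 i \sqrt{7}\right) = 64 \left(-41 - 5 i \sqrt{7}\right) = -2624 - 320 i \sqrt{7} \approx -2624.0 - 846.64 i$)
$p + A = \left(-2624 - 320 i \sqrt{7}\right) - 13337 = -15961 - 320 i \sqrt{7}$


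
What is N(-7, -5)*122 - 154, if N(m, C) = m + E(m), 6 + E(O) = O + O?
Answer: -3448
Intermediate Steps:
E(O) = -6 + 2*O (E(O) = -6 + (O + O) = -6 + 2*O)
N(m, C) = -6 + 3*m (N(m, C) = m + (-6 + 2*m) = -6 + 3*m)
N(-7, -5)*122 - 154 = (-6 + 3*(-7))*122 - 154 = (-6 - 21)*122 - 154 = -27*122 - 154 = -3294 - 154 = -3448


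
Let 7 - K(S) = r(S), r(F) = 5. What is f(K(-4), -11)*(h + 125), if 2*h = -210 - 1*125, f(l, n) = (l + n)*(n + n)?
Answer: -8415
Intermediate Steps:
K(S) = 2 (K(S) = 7 - 1*5 = 7 - 5 = 2)
f(l, n) = 2*n*(l + n) (f(l, n) = (l + n)*(2*n) = 2*n*(l + n))
h = -335/2 (h = (-210 - 1*125)/2 = (-210 - 125)/2 = (½)*(-335) = -335/2 ≈ -167.50)
f(K(-4), -11)*(h + 125) = (2*(-11)*(2 - 11))*(-335/2 + 125) = (2*(-11)*(-9))*(-85/2) = 198*(-85/2) = -8415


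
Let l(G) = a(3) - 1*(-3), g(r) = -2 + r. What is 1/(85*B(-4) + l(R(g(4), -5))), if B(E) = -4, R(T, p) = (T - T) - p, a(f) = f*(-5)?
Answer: -1/352 ≈ -0.0028409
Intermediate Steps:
a(f) = -5*f
R(T, p) = -p (R(T, p) = 0 - p = -p)
l(G) = -12 (l(G) = -5*3 - 1*(-3) = -15 + 3 = -12)
1/(85*B(-4) + l(R(g(4), -5))) = 1/(85*(-4) - 12) = 1/(-340 - 12) = 1/(-352) = -1/352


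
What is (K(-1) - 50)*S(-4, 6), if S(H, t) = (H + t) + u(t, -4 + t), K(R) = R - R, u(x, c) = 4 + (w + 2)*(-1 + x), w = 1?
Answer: -1050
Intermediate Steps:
u(x, c) = 1 + 3*x (u(x, c) = 4 + (1 + 2)*(-1 + x) = 4 + 3*(-1 + x) = 4 + (-3 + 3*x) = 1 + 3*x)
K(R) = 0
S(H, t) = 1 + H + 4*t (S(H, t) = (H + t) + (1 + 3*t) = 1 + H + 4*t)
(K(-1) - 50)*S(-4, 6) = (0 - 50)*(1 - 4 + 4*6) = -50*(1 - 4 + 24) = -50*21 = -1050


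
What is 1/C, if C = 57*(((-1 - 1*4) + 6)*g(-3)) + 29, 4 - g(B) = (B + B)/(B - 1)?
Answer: 2/343 ≈ 0.0058309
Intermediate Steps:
g(B) = 4 - 2*B/(-1 + B) (g(B) = 4 - (B + B)/(B - 1) = 4 - 2*B/(-1 + B))
C = 343/2 (C = 57*(((-1 - 1*4) + 6)*(2*(-2 - 3)/(-1 - 3))) + 29 = 57*(((-1 - 4) + 6)*(2*(-5)/(-4))) + 29 = 57*((-5 + 6)*(2*(-¼)*(-5))) + 29 = 57*(1*(5/2)) + 29 = 57*(5/2) + 29 = 285/2 + 29 = 343/2 ≈ 171.50)
1/C = 1/(343/2) = 2/343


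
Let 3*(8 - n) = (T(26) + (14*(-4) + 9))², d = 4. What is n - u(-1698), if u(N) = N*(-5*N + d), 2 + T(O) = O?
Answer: 43267931/3 ≈ 1.4423e+7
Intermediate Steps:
T(O) = -2 + O
u(N) = N*(4 - 5*N) (u(N) = N*(-5*N + 4) = N*(4 - 5*N))
n = -505/3 (n = 8 - ((-2 + 26) + (14*(-4) + 9))²/3 = 8 - (24 + (-56 + 9))²/3 = 8 - (24 - 47)²/3 = 8 - ⅓*(-23)² = 8 - ⅓*529 = 8 - 529/3 = -505/3 ≈ -168.33)
n - u(-1698) = -505/3 - (-1698)*(4 - 5*(-1698)) = -505/3 - (-1698)*(4 + 8490) = -505/3 - (-1698)*8494 = -505/3 - 1*(-14422812) = -505/3 + 14422812 = 43267931/3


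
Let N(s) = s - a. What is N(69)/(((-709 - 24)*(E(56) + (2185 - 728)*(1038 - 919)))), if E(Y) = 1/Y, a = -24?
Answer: -1736/2372342039 ≈ -7.3177e-7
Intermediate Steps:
N(s) = 24 + s (N(s) = s - 1*(-24) = s + 24 = 24 + s)
N(69)/(((-709 - 24)*(E(56) + (2185 - 728)*(1038 - 919)))) = (24 + 69)/(((-709 - 24)*(1/56 + (2185 - 728)*(1038 - 919)))) = 93/((-733*(1/56 + 1457*119))) = 93/((-733*(1/56 + 173383))) = 93/((-733*9709449/56)) = 93/(-7117026117/56) = 93*(-56/7117026117) = -1736/2372342039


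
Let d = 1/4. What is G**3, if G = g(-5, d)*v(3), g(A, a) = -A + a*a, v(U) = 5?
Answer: 66430125/4096 ≈ 16218.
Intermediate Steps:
d = 1/4 ≈ 0.25000
g(A, a) = a**2 - A (g(A, a) = -A + a**2 = a**2 - A)
G = 405/16 (G = ((1/4)**2 - 1*(-5))*5 = (1/16 + 5)*5 = (81/16)*5 = 405/16 ≈ 25.313)
G**3 = (405/16)**3 = 66430125/4096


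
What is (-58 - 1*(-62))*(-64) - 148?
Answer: -404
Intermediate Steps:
(-58 - 1*(-62))*(-64) - 148 = (-58 + 62)*(-64) - 148 = 4*(-64) - 148 = -256 - 148 = -404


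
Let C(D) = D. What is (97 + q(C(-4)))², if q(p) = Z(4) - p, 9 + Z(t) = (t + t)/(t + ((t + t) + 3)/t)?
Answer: 6330256/729 ≈ 8683.5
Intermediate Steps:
Z(t) = -9 + 2*t/(t + (3 + 2*t)/t) (Z(t) = -9 + (t + t)/(t + ((t + t) + 3)/t) = -9 + (2*t)/(t + (2*t + 3)/t) = -9 + (2*t)/(t + (3 + 2*t)/t) = -9 + 2*t/(t + (3 + 2*t)/t))
q(p) = -211/27 - p (q(p) = (-27 - 18*4 - 7*4²)/(3 + 4² + 2*4) - p = (-27 - 72 - 7*16)/(3 + 16 + 8) - p = (-27 - 72 - 112)/27 - p = (1/27)*(-211) - p = -211/27 - p)
(97 + q(C(-4)))² = (97 + (-211/27 - 1*(-4)))² = (97 + (-211/27 + 4))² = (97 - 103/27)² = (2516/27)² = 6330256/729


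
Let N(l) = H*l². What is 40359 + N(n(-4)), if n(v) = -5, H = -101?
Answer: 37834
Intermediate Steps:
N(l) = -101*l²
40359 + N(n(-4)) = 40359 - 101*(-5)² = 40359 - 101*25 = 40359 - 2525 = 37834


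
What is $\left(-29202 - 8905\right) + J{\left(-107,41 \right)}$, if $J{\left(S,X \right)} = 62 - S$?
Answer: $-37938$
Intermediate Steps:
$\left(-29202 - 8905\right) + J{\left(-107,41 \right)} = \left(-29202 - 8905\right) + \left(62 - -107\right) = -38107 + \left(62 + 107\right) = -38107 + 169 = -37938$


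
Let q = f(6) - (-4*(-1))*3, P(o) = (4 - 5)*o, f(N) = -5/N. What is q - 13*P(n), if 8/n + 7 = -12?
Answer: -2087/114 ≈ -18.307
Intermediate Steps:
n = -8/19 (n = 8/(-7 - 12) = 8/(-19) = 8*(-1/19) = -8/19 ≈ -0.42105)
P(o) = -o
q = -77/6 (q = -5/6 - (-4*(-1))*3 = -5*1/6 - 4*3 = -5/6 - 1*12 = -5/6 - 12 = -77/6 ≈ -12.833)
q - 13*P(n) = -77/6 - (-13)*(-8)/19 = -77/6 - 13*8/19 = -77/6 - 104/19 = -2087/114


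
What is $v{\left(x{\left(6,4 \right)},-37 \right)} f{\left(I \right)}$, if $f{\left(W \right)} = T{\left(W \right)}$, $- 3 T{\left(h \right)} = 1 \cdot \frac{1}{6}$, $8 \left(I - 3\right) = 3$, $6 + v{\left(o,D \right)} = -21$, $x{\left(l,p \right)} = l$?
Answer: $\frac{3}{2} \approx 1.5$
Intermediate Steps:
$v{\left(o,D \right)} = -27$ ($v{\left(o,D \right)} = -6 - 21 = -27$)
$I = \frac{27}{8}$ ($I = 3 + \frac{1}{8} \cdot 3 = 3 + \frac{3}{8} = \frac{27}{8} \approx 3.375$)
$T{\left(h \right)} = - \frac{1}{18}$ ($T{\left(h \right)} = - \frac{1 \cdot \frac{1}{6}}{3} = \left(- \frac{1}{3}\right) \frac{1}{6} = - \frac{1}{18}$)
$f{\left(W \right)} = - \frac{1}{18}$
$v{\left(x{\left(6,4 \right)},-37 \right)} f{\left(I \right)} = \left(-27\right) \left(- \frac{1}{18}\right) = \frac{3}{2}$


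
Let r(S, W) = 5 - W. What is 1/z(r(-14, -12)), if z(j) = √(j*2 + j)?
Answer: √51/51 ≈ 0.14003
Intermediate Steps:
z(j) = √3*√j (z(j) = √(2*j + j) = √(3*j) = √3*√j)
1/z(r(-14, -12)) = 1/(√3*√(5 - 1*(-12))) = 1/(√3*√(5 + 12)) = 1/(√3*√17) = 1/(√51) = √51/51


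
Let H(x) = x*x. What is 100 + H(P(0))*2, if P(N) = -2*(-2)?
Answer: 132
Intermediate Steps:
P(N) = 4
H(x) = x²
100 + H(P(0))*2 = 100 + 4²*2 = 100 + 16*2 = 100 + 32 = 132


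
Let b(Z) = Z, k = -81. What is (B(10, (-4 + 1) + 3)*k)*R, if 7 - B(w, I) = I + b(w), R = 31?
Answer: 7533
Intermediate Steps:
B(w, I) = 7 - I - w (B(w, I) = 7 - (I + w) = 7 + (-I - w) = 7 - I - w)
(B(10, (-4 + 1) + 3)*k)*R = ((7 - ((-4 + 1) + 3) - 1*10)*(-81))*31 = ((7 - (-3 + 3) - 10)*(-81))*31 = ((7 - 1*0 - 10)*(-81))*31 = ((7 + 0 - 10)*(-81))*31 = -3*(-81)*31 = 243*31 = 7533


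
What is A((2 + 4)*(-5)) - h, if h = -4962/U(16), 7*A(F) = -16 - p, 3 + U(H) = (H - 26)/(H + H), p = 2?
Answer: -556698/371 ≈ -1500.5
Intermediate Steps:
U(H) = -3 + (-26 + H)/(2*H) (U(H) = -3 + (H - 26)/(H + H) = -3 + (-26 + H)/((2*H)) = -3 + (-26 + H)*(1/(2*H)) = -3 + (-26 + H)/(2*H))
A(F) = -18/7 (A(F) = (-16 - 1*2)/7 = (-16 - 2)/7 = (⅐)*(-18) = -18/7)
h = 79392/53 (h = -4962/(-5/2 - 13/16) = -4962/(-53/16) = -4962*(-16/53) = 79392/53 ≈ 1498.0)
A((2 + 4)*(-5)) - h = -18/7 - 1*79392/53 = -18/7 - 79392/53 = -556698/371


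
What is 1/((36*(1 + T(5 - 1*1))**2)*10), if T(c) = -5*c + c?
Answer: 1/81000 ≈ 1.2346e-5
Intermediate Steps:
T(c) = -4*c
1/((36*(1 + T(5 - 1*1))**2)*10) = 1/((36*(1 - 4*(5 - 1*1))**2)*10) = 1/((36*(1 - 4*(5 - 1))**2)*10) = 1/((36*(1 - 4*4)**2)*10) = 1/((36*(1 - 16)**2)*10) = 1/((36*(-15)**2)*10) = 1/((36*225)*10) = 1/(8100*10) = 1/81000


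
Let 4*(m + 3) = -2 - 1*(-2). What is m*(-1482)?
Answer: 4446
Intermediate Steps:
m = -3 (m = -3 + (-2 - 1*(-2))/4 = -3 + (-2 + 2)/4 = -3 + (1/4)*0 = -3 + 0 = -3)
m*(-1482) = -3*(-1482) = 4446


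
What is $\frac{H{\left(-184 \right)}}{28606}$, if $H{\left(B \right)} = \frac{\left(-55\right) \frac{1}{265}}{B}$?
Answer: $\frac{11}{278965712} \approx 3.9431 \cdot 10^{-8}$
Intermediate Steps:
$H{\left(B \right)} = - \frac{11}{53 B}$ ($H{\left(B \right)} = \frac{\left(-55\right) \frac{1}{265}}{B} = - \frac{11}{53 B}$)
$\frac{H{\left(-184 \right)}}{28606} = \frac{\left(- \frac{11}{53}\right) \frac{1}{-184}}{28606} = \left(- \frac{11}{53}\right) \left(- \frac{1}{184}\right) \frac{1}{28606} = \frac{11}{9752} \cdot \frac{1}{28606} = \frac{11}{278965712}$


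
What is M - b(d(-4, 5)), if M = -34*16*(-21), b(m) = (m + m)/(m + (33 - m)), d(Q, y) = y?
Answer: 376982/33 ≈ 11424.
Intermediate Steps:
b(m) = 2*m/33 (b(m) = (2*m)/33 = (2*m)*(1/33) = 2*m/33)
M = 11424 (M = -544*(-21) = 11424)
M - b(d(-4, 5)) = 11424 - 2*5/33 = 11424 - 1*10/33 = 11424 - 10/33 = 376982/33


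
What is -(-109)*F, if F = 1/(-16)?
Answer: -109/16 ≈ -6.8125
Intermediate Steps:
F = -1/16 ≈ -0.062500
-(-109)*F = -(-109)*(-1)/16 = -1*109/16 = -109/16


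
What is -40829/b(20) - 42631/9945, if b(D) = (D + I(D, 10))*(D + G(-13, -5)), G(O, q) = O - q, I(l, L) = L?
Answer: -1040473/8840 ≈ -117.70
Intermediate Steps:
b(D) = (-8 + D)*(10 + D) (b(D) = (D + 10)*(D + (-13 - 1*(-5))) = (10 + D)*(D + (-13 + 5)) = (10 + D)*(D - 8) = (10 + D)*(-8 + D) = (-8 + D)*(10 + D))
-40829/b(20) - 42631/9945 = -40829/(-80 + 20² + 2*20) - 42631/9945 = -40829/(-80 + 400 + 40) - 42631*1/9945 = -40829/360 - 42631/9945 = -1040473/8840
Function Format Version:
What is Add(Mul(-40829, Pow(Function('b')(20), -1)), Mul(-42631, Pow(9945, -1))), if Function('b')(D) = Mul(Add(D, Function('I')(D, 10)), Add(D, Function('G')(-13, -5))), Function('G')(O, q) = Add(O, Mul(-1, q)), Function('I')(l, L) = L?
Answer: Rational(-1040473, 8840) ≈ -117.70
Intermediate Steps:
Function('b')(D) = Mul(Add(-8, D), Add(10, D)) (Function('b')(D) = Mul(Add(D, 10), Add(D, Add(-13, Mul(-1, -5)))) = Mul(Add(10, D), Add(D, Add(-13, 5))) = Mul(Add(10, D), Add(D, -8)) = Mul(Add(10, D), Add(-8, D)) = Mul(Add(-8, D), Add(10, D)))
Add(Mul(-40829, Pow(Function('b')(20), -1)), Mul(-42631, Pow(9945, -1))) = Add(Mul(-40829, Pow(Add(-80, Pow(20, 2), Mul(2, 20)), -1)), Mul(-42631, Pow(9945, -1))) = Add(Mul(-40829, Pow(Add(-80, 400, 40), -1)), Mul(-42631, Rational(1, 9945))) = Add(Mul(-40829, Pow(360, -1)), Rational(-42631, 9945)) = Add(Mul(-40829, Rational(1, 360)), Rational(-42631, 9945)) = Add(Rational(-40829, 360), Rational(-42631, 9945)) = Rational(-1040473, 8840)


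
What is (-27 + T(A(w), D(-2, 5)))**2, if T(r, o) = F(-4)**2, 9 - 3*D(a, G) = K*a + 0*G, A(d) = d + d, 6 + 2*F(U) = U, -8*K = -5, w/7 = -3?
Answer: 4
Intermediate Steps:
w = -21 (w = 7*(-3) = -21)
K = 5/8 (K = -1/8*(-5) = 5/8 ≈ 0.62500)
F(U) = -3 + U/2
A(d) = 2*d
D(a, G) = 3 - 5*a/24 (D(a, G) = 3 - (5*a/8 + 0*G)/3 = 3 - (5*a/8 + 0)/3 = 3 - 5*a/24)
T(r, o) = 25 (T(r, o) = (-3 + (1/2)*(-4))**2 = (-3 - 2)**2 = (-5)**2 = 25)
(-27 + T(A(w), D(-2, 5)))**2 = (-27 + 25)**2 = (-2)**2 = 4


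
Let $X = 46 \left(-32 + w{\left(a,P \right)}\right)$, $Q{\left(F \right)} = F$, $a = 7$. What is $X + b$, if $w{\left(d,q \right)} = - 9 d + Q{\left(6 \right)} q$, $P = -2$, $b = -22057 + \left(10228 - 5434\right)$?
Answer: $-22185$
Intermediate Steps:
$b = -17263$ ($b = -22057 + \left(10228 - 5434\right) = -22057 + 4794 = -17263$)
$w{\left(d,q \right)} = - 9 d + 6 q$
$X = -4922$ ($X = 46 \left(-32 + \left(\left(-9\right) 7 + 6 \left(-2\right)\right)\right) = 46 \left(-32 - 75\right) = 46 \left(-107\right) = -4922$)
$X + b = -4922 - 17263 = -22185$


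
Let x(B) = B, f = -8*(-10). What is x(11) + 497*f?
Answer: 39771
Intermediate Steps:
f = 80
x(11) + 497*f = 11 + 497*80 = 11 + 39760 = 39771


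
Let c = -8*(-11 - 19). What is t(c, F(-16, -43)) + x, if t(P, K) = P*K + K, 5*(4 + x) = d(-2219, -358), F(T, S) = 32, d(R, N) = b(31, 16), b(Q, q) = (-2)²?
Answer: 38544/5 ≈ 7708.8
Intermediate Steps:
b(Q, q) = 4
d(R, N) = 4
c = 240 (c = -8*(-30) = 240)
x = -16/5 (x = -4 + (⅕)*4 = -4 + ⅘ = -16/5 ≈ -3.2000)
t(P, K) = K + K*P (t(P, K) = K*P + K = K + K*P)
t(c, F(-16, -43)) + x = 32*(1 + 240) - 16/5 = 32*241 - 16/5 = 7712 - 16/5 = 38544/5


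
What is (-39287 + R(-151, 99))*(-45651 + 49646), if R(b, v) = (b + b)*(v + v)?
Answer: -395836585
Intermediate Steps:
R(b, v) = 4*b*v (R(b, v) = (2*b)*(2*v) = 4*b*v)
(-39287 + R(-151, 99))*(-45651 + 49646) = (-39287 + 4*(-151)*99)*(-45651 + 49646) = (-39287 - 59796)*3995 = -99083*3995 = -395836585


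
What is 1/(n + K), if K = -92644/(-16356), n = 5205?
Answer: 4089/21306406 ≈ 0.00019191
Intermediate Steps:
K = 23161/4089 (K = -92644*(-1/16356) = 23161/4089 ≈ 5.6642)
1/(n + K) = 1/(5205 + 23161/4089) = 1/(21306406/4089) = 4089/21306406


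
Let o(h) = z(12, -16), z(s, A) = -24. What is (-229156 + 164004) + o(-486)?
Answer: -65176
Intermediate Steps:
o(h) = -24
(-229156 + 164004) + o(-486) = (-229156 + 164004) - 24 = -65152 - 24 = -65176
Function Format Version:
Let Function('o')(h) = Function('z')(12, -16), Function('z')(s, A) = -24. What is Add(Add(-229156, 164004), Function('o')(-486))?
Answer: -65176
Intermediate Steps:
Function('o')(h) = -24
Add(Add(-229156, 164004), Function('o')(-486)) = Add(Add(-229156, 164004), -24) = Add(-65152, -24) = -65176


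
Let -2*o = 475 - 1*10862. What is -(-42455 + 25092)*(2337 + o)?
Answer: 261504143/2 ≈ 1.3075e+8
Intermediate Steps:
o = 10387/2 (o = -(475 - 1*10862)/2 = -(475 - 10862)/2 = -½*(-10387) = 10387/2 ≈ 5193.5)
-(-42455 + 25092)*(2337 + o) = -(-42455 + 25092)*(2337 + 10387/2) = -(-17363)*15061/2 = -1*(-261504143/2) = 261504143/2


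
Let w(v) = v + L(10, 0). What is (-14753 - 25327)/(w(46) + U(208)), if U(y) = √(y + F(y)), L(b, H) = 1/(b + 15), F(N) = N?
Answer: -1153302000/1064801 + 100200000*√26/1064801 ≈ -603.29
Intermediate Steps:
L(b, H) = 1/(15 + b)
U(y) = √2*√y (U(y) = √(y + y) = √(2*y) = √2*√y)
w(v) = 1/25 + v (w(v) = v + 1/(15 + 10) = v + 1/25 = 1/25 + v)
(-14753 - 25327)/(w(46) + U(208)) = (-14753 - 25327)/((1/25 + 46) + √2*√208) = -40080/(1151/25 + √2*(4*√13)) = -40080/(1151/25 + 4*√26)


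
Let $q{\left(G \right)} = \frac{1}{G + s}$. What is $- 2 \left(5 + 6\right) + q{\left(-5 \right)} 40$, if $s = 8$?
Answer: $- \frac{26}{3} \approx -8.6667$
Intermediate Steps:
$q{\left(G \right)} = \frac{1}{8 + G}$ ($q{\left(G \right)} = \frac{1}{G + 8} = \frac{1}{8 + G}$)
$- 2 \left(5 + 6\right) + q{\left(-5 \right)} 40 = - 2 \left(5 + 6\right) + \frac{1}{8 - 5} \cdot 40 = \left(-2\right) 11 + \frac{1}{3} \cdot 40 = -22 + \frac{1}{3} \cdot 40 = -22 + \frac{40}{3} = - \frac{26}{3}$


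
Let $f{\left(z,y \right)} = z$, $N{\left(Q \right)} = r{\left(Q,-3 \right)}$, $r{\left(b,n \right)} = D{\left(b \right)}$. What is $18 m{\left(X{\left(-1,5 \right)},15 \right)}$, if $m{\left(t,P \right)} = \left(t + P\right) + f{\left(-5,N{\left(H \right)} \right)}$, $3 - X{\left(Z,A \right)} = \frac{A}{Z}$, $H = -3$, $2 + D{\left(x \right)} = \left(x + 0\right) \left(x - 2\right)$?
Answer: $324$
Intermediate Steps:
$D{\left(x \right)} = -2 + x \left(-2 + x\right)$ ($D{\left(x \right)} = -2 + \left(x + 0\right) \left(x - 2\right) = -2 + x \left(-2 + x\right)$)
$r{\left(b,n \right)} = -2 + b^{2} - 2 b$
$N{\left(Q \right)} = -2 + Q^{2} - 2 Q$
$X{\left(Z,A \right)} = 3 - \frac{A}{Z}$
$m{\left(t,P \right)} = -5 + P + t$ ($m{\left(t,P \right)} = \left(t + P\right) - 5 = \left(P + t\right) - 5 = -5 + P + t$)
$18 m{\left(X{\left(-1,5 \right)},15 \right)} = 18 \left(-5 + 15 - \left(-3 + \frac{5}{-1}\right)\right) = 18 \left(-5 + 15 - \left(-3 + 5 \left(-1\right)\right)\right) = 18 \left(-5 + 15 + \left(3 + 5\right)\right) = 18 \left(-5 + 15 + 8\right) = 18 \cdot 18 = 324$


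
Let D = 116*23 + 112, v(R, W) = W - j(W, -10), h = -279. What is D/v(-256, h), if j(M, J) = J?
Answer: -2780/269 ≈ -10.335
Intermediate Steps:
v(R, W) = 10 + W (v(R, W) = W - 1*(-10) = W + 10 = 10 + W)
D = 2780 (D = 2668 + 112 = 2780)
D/v(-256, h) = 2780/(10 - 279) = 2780/(-269) = 2780*(-1/269) = -2780/269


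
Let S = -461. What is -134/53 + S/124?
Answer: -41049/6572 ≈ -6.2460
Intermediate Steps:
-134/53 + S/124 = -134/53 - 461/124 = -41049/6572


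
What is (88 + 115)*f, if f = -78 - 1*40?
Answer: -23954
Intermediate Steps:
f = -118 (f = -78 - 40 = -118)
(88 + 115)*f = (88 + 115)*(-118) = 203*(-118) = -23954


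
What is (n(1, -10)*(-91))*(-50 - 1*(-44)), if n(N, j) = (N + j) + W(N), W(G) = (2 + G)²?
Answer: 0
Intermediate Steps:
n(N, j) = N + j + (2 + N)² (n(N, j) = (N + j) + (2 + N)² = N + j + (2 + N)²)
(n(1, -10)*(-91))*(-50 - 1*(-44)) = ((1 - 10 + (2 + 1)²)*(-91))*(-50 - 1*(-44)) = ((1 - 10 + 3²)*(-91))*(-50 + 44) = ((1 - 10 + 9)*(-91))*(-6) = (0*(-91))*(-6) = 0*(-6) = 0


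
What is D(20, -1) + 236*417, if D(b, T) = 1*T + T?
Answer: 98410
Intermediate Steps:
D(b, T) = 2*T (D(b, T) = T + T = 2*T)
D(20, -1) + 236*417 = 2*(-1) + 236*417 = -2 + 98412 = 98410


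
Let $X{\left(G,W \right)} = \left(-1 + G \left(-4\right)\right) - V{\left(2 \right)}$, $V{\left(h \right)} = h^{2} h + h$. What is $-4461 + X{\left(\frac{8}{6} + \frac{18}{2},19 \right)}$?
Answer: $- \frac{13540}{3} \approx -4513.3$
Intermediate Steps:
$V{\left(h \right)} = h + h^{3}$ ($V{\left(h \right)} = h^{3} + h = h + h^{3}$)
$X{\left(G,W \right)} = -11 - 4 G$ ($X{\left(G,W \right)} = \left(-1 + G \left(-4\right)\right) - \left(2 + 2^{3}\right) = \left(-1 - 4 G\right) - \left(2 + 8\right) = \left(-1 - 4 G\right) - 10 = -11 - 4 G$)
$-4461 + X{\left(\frac{8}{6} + \frac{18}{2},19 \right)} = -4461 - \left(11 + 4 \left(\frac{8}{6} + \frac{18}{2}\right)\right) = -4461 - \left(11 + 4 \left(8 \cdot \frac{1}{6} + 18 \cdot \frac{1}{2}\right)\right) = -4461 - \left(11 + 4 \left(\frac{4}{3} + 9\right)\right) = -4461 - \frac{157}{3} = - \frac{13540}{3}$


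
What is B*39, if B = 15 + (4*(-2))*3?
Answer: -351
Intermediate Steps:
B = -9 (B = 15 - 8*3 = 15 - 24 = -9)
B*39 = -9*39 = -351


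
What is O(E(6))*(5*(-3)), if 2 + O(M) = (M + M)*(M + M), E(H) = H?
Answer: -2130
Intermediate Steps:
O(M) = -2 + 4*M**2 (O(M) = -2 + (M + M)*(M + M) = -2 + (2*M)*(2*M) = -2 + 4*M**2)
O(E(6))*(5*(-3)) = (-2 + 4*6**2)*(5*(-3)) = (-2 + 4*36)*(-15) = (-2 + 144)*(-15) = 142*(-15) = -2130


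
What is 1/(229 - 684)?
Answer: -1/455 ≈ -0.0021978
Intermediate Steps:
1/(229 - 684) = 1/(-455) = -1/455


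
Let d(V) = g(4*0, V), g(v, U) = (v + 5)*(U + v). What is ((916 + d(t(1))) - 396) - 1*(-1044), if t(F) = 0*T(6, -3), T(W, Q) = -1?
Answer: 1564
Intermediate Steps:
t(F) = 0 (t(F) = 0*(-1) = 0)
g(v, U) = (5 + v)*(U + v)
d(V) = 5*V (d(V) = (4*0)² + 5*V + 5*(4*0) + V*(4*0) = 0² + 5*V + 5*0 + V*0 = 0 + 5*V + 0 + 0 = 5*V)
((916 + d(t(1))) - 396) - 1*(-1044) = ((916 + 5*0) - 396) - 1*(-1044) = ((916 + 0) - 396) + 1044 = (916 - 396) + 1044 = 520 + 1044 = 1564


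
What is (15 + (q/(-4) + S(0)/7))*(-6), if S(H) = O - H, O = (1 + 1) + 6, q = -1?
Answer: -1377/14 ≈ -98.357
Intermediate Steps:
O = 8 (O = 2 + 6 = 8)
S(H) = 8 - H
(15 + (q/(-4) + S(0)/7))*(-6) = (15 + (-1/(-4) + (8 - 1*0)/7))*(-6) = (15 + (-1*(-1/4) + (8 + 0)*(1/7)))*(-6) = (15 + (1/4 + 8*(1/7)))*(-6) = (15 + (1/4 + 8/7))*(-6) = (15 + 39/28)*(-6) = (459/28)*(-6) = -1377/14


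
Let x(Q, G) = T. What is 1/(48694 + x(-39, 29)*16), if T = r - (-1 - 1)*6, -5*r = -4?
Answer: 5/244494 ≈ 2.0450e-5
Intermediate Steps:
r = 4/5 (r = -1/5*(-4) = 4/5 ≈ 0.80000)
T = 64/5 (T = 4/5 - (-1 - 1)*6 = 4/5 - (-2)*6 = 4/5 - 1*(-12) = 4/5 + 12 = 64/5 ≈ 12.800)
x(Q, G) = 64/5
1/(48694 + x(-39, 29)*16) = 1/(48694 + (64/5)*16) = 1/(48694 + 1024/5) = 1/(244494/5) = 5/244494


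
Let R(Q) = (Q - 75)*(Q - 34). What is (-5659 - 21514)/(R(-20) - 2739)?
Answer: -27173/2391 ≈ -11.365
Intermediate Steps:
R(Q) = (-75 + Q)*(-34 + Q)
(-5659 - 21514)/(R(-20) - 2739) = (-5659 - 21514)/((2550 + (-20)² - 109*(-20)) - 2739) = -27173/((2550 + 400 + 2180) - 2739) = -27173/(5130 - 2739) = -27173/2391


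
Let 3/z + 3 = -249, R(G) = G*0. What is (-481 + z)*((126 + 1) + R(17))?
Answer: -5131435/84 ≈ -61089.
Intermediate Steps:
R(G) = 0
z = -1/84 (z = 3/(-3 - 249) = 3/(-252) = 3*(-1/252) = -1/84 ≈ -0.011905)
(-481 + z)*((126 + 1) + R(17)) = (-481 - 1/84)*((126 + 1) + 0) = -40405*(127 + 0)/84 = -40405/84*127 = -5131435/84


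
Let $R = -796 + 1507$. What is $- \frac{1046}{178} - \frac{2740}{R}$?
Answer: $- \frac{615713}{63279} \approx -9.7301$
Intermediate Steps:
$R = 711$
$- \frac{1046}{178} - \frac{2740}{R} = - \frac{1046}{178} - \frac{2740}{711} = \left(-1046\right) \frac{1}{178} - \frac{2740}{711} = - \frac{523}{89} - \frac{2740}{711} = - \frac{615713}{63279}$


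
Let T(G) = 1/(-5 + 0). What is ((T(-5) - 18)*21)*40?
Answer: -15288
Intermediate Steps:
T(G) = -⅕ (T(G) = 1/(-5) = -⅕)
((T(-5) - 18)*21)*40 = ((-⅕ - 18)*21)*40 = -91/5*21*40 = -1911/5*40 = -15288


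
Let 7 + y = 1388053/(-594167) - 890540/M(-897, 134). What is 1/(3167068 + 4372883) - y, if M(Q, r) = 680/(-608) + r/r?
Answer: -101070003470706355693/13439970197451 ≈ -7.5201e+6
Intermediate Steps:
M(Q, r) = -9/76 (M(Q, r) = 680*(-1/608) + 1 = -85/76 + 1 = -9/76)
y = 40213790568682/5347503 (y = -7 + (1388053/(-594167) - 890540/(-9/76)) = -7 + (1388053*(-1/594167) - 890540*(-76/9)) = -7 + (-1388053/594167 + 67681040/9) = -7 + 40213828001203/5347503 = 40213790568682/5347503 ≈ 7.5201e+6)
1/(3167068 + 4372883) - y = 1/(3167068 + 4372883) - 1*40213790568682/5347503 = 1/7539951 - 40213790568682/5347503 = -101070003470706355693/13439970197451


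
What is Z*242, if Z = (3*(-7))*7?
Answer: -35574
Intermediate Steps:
Z = -147 (Z = -21*7 = -147)
Z*242 = -147*242 = -35574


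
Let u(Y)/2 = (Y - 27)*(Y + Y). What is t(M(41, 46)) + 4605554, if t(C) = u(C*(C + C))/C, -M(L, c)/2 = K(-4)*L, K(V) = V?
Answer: 569135538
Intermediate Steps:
M(L, c) = 8*L (M(L, c) = -(-8)*L = 8*L)
u(Y) = 4*Y*(-27 + Y) (u(Y) = 2*((Y - 27)*(Y + Y)) = 2*((-27 + Y)*(2*Y)) = 2*(2*Y*(-27 + Y)) = 4*Y*(-27 + Y))
t(C) = 8*C*(-27 + 2*C**2) (t(C) = (4*(C*(C + C))*(-27 + C*(C + C)))/C = (4*(C*(2*C))*(-27 + C*(2*C)))/C = (4*(2*C**2)*(-27 + 2*C**2))/C = (8*C**2*(-27 + 2*C**2))/C = 8*C*(-27 + 2*C**2))
t(M(41, 46)) + 4605554 = (-1728*41 + 16*(8*41)**3) + 4605554 = (-216*328 + 16*328**3) + 4605554 = (-70848 + 16*35287552) + 4605554 = (-70848 + 564600832) + 4605554 = 564529984 + 4605554 = 569135538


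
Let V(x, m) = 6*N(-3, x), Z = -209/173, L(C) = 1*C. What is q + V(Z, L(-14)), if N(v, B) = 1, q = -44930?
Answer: -44924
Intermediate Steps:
L(C) = C
Z = -209/173 (Z = -209*1/173 = -209/173 ≈ -1.2081)
V(x, m) = 6 (V(x, m) = 6*1 = 6)
q + V(Z, L(-14)) = -44930 + 6 = -44924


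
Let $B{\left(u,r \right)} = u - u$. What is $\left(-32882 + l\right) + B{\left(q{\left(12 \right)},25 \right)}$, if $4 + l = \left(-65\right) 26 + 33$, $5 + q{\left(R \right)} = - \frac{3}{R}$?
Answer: $-34543$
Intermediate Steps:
$q{\left(R \right)} = -5 - \frac{3}{R}$
$B{\left(u,r \right)} = 0$
$l = -1661$ ($l = -4 + \left(\left(-65\right) 26 + 33\right) = -4 + \left(-1690 + 33\right) = -4 - 1657 = -1661$)
$\left(-32882 + l\right) + B{\left(q{\left(12 \right)},25 \right)} = \left(-32882 - 1661\right) + 0 = -34543 + 0 = -34543$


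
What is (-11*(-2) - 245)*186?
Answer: -41478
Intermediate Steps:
(-11*(-2) - 245)*186 = (22 - 245)*186 = -223*186 = -41478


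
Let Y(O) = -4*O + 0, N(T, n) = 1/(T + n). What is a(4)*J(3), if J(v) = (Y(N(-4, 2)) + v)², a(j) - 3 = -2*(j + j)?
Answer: -325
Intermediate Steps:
a(j) = 3 - 4*j (a(j) = 3 - 2*(j + j) = 3 - 4*j)
Y(O) = -4*O
J(v) = (2 + v)² (J(v) = (-4/(-4 + 2) + v)² = (-4/(-2) + v)² = (-4*(-½) + v)² = (2 + v)²)
a(4)*J(3) = (3 - 4*4)*(2 + 3)² = (3 - 16)*5² = -13*25 = -325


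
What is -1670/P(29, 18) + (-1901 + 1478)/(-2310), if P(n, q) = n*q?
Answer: -606149/200970 ≈ -3.0161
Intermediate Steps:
-1670/P(29, 18) + (-1901 + 1478)/(-2310) = -1670/(29*18) + (-1901 + 1478)/(-2310) = -1670/522 - 423*(-1/2310) = -1670*1/522 + 141/770 = -835/261 + 141/770 = -606149/200970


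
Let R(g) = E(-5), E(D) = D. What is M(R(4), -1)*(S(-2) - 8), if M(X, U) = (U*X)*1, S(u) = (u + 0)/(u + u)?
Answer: -75/2 ≈ -37.500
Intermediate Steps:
R(g) = -5
S(u) = ½ (S(u) = u/((2*u)) = u*(1/(2*u)) = ½)
M(X, U) = U*X
M(R(4), -1)*(S(-2) - 8) = (-1*(-5))*(½ - 8) = 5*(-15/2) = -75/2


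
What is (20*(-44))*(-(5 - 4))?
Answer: 880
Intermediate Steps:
(20*(-44))*(-(5 - 4)) = -(-880) = -880*(-1) = 880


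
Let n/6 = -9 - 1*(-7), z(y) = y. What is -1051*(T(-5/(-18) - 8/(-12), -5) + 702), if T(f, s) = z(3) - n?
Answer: -753567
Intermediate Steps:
n = -12 (n = 6*(-9 - 1*(-7)) = 6*(-9 + 7) = 6*(-2) = -12)
T(f, s) = 15 (T(f, s) = 3 - 1*(-12) = 3 + 12 = 15)
-1051*(T(-5/(-18) - 8/(-12), -5) + 702) = -1051*(15 + 702) = -1051*717 = -753567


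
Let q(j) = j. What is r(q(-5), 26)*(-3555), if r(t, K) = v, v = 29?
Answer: -103095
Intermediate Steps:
r(t, K) = 29
r(q(-5), 26)*(-3555) = 29*(-3555) = -103095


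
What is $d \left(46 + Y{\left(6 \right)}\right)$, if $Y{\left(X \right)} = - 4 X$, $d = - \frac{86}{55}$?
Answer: $- \frac{172}{5} \approx -34.4$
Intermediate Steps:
$d = - \frac{86}{55}$ ($d = \left(-86\right) \frac{1}{55} = - \frac{86}{55} \approx -1.5636$)
$d \left(46 + Y{\left(6 \right)}\right) = - \frac{86 \left(46 - 24\right)}{55} = \left(- \frac{86}{55}\right) 22 = - \frac{172}{5}$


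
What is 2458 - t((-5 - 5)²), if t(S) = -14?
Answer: 2472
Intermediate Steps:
2458 - t((-5 - 5)²) = 2458 - 1*(-14) = 2458 + 14 = 2472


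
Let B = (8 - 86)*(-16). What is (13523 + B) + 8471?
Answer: 23242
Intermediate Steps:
B = 1248 (B = -78*(-16) = 1248)
(13523 + B) + 8471 = (13523 + 1248) + 8471 = 14771 + 8471 = 23242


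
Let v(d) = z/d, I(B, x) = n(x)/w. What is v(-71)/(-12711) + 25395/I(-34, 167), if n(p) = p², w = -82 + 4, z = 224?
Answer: -1787637142474/25169292609 ≈ -71.025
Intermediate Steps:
w = -78
I(B, x) = -x²/78 (I(B, x) = x²/(-78) = x²*(-1/78) = -x²/78)
v(d) = 224/d
v(-71)/(-12711) + 25395/I(-34, 167) = (224/(-71))/(-12711) + 25395/((-1/78*167²)) = (224*(-1/71))*(-1/12711) + 25395/((-1/78*27889)) = -224/71*(-1/12711) + 25395/(-27889/78) = 224/902481 + 25395*(-78/27889) = 224/902481 - 1980810/27889 = -1787637142474/25169292609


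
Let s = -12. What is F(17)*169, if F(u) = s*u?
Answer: -34476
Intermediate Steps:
F(u) = -12*u
F(17)*169 = -12*17*169 = -204*169 = -34476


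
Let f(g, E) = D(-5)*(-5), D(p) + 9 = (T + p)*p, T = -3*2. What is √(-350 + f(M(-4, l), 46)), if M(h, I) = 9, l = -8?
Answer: 2*I*√145 ≈ 24.083*I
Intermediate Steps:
T = -6
D(p) = -9 + p*(-6 + p) (D(p) = -9 + (-6 + p)*p = -9 + p*(-6 + p))
f(g, E) = -230 (f(g, E) = (-9 + (-5)² - 6*(-5))*(-5) = (-9 + 25 + 30)*(-5) = 46*(-5) = -230)
√(-350 + f(M(-4, l), 46)) = √(-350 - 230) = √(-580) = 2*I*√145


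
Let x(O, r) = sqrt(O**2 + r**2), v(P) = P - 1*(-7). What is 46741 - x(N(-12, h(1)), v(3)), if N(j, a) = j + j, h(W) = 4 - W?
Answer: 46715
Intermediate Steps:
N(j, a) = 2*j
v(P) = 7 + P (v(P) = P + 7 = 7 + P)
46741 - x(N(-12, h(1)), v(3)) = 46741 - sqrt((2*(-12))**2 + (7 + 3)**2) = 46741 - sqrt((-24)**2 + 10**2) = 46741 - sqrt(576 + 100) = 46741 - sqrt(676) = 46741 - 1*26 = 46741 - 26 = 46715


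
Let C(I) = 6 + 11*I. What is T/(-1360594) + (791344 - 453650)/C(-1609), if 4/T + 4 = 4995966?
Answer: -573866708452694451/30066935369456401 ≈ -19.086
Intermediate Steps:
T = 2/2497981 (T = 4/(-4 + 4995966) = 4/4995962 = 4*(1/4995962) = 2/2497981 ≈ 8.0065e-7)
T/(-1360594) + (791344 - 453650)/C(-1609) = (2/2497981)/(-1360594) + (791344 - 453650)/(6 + 11*(-1609)) = (2/2497981)*(-1/1360594) + 337694/(6 - 17699) = -1/1699368980357 + 337694/(-17693) = -1/1699368980357 + 337694*(-1/17693) = -1/1699368980357 - 337694/17693 = -573866708452694451/30066935369456401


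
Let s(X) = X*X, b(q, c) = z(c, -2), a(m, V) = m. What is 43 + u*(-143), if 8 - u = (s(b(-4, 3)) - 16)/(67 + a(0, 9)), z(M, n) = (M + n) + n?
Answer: -75912/67 ≈ -1133.0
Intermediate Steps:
z(M, n) = M + 2*n
b(q, c) = -4 + c (b(q, c) = c + 2*(-2) = c - 4 = -4 + c)
s(X) = X**2
u = 551/67 (u = 8 - ((-4 + 3)**2 - 16)/(67 + 0) = 8 - ((-1)**2 - 16)/67 = 8 - (1 - 16)/67 = 8 - (-15)/67 = 8 - 1*(-15/67) = 8 + 15/67 = 551/67 ≈ 8.2239)
43 + u*(-143) = 43 + (551/67)*(-143) = 43 - 78793/67 = -75912/67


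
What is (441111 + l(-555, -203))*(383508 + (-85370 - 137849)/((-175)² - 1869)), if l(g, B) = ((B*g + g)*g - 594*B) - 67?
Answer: -169993996536707624/7189 ≈ -2.3646e+13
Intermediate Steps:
l(g, B) = -67 - 594*B + g*(g + B*g) (l(g, B) = ((g + B*g)*g - 594*B) - 67 = (g*(g + B*g) - 594*B) - 67 = (-594*B + g*(g + B*g)) - 67 = -67 - 594*B + g*(g + B*g))
(441111 + l(-555, -203))*(383508 + (-85370 - 137849)/((-175)² - 1869)) = (441111 + (-67 + (-555)² - 594*(-203) - 203*(-555)²))*(383508 + (-85370 - 137849)/((-175)² - 1869)) = (441111 + (-67 + 308025 + 120582 - 203*308025))*(383508 - 223219/(30625 - 1869)) = (441111 + (-67 + 308025 + 120582 - 62529075))*(383508 - 223219/28756) = (441111 - 62100535)*(383508 - 223219*1/28756) = -61659424*(383508 - 223219/28756) = -61659424*11027932829/28756 = -169993996536707624/7189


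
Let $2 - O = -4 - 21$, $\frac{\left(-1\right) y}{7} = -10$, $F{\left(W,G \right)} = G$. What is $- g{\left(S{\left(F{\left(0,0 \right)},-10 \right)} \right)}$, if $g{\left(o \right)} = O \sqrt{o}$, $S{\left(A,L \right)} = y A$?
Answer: $0$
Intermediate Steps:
$y = 70$ ($y = \left(-7\right) \left(-10\right) = 70$)
$O = 27$ ($O = 2 - \left(-4 - 21\right) = 2 - -25 = 2 + 25 = 27$)
$S{\left(A,L \right)} = 70 A$
$g{\left(o \right)} = 27 \sqrt{o}$
$- g{\left(S{\left(F{\left(0,0 \right)},-10 \right)} \right)} = - 27 \sqrt{70 \cdot 0} = - 27 \sqrt{0} = - 27 \cdot 0 = \left(-1\right) 0 = 0$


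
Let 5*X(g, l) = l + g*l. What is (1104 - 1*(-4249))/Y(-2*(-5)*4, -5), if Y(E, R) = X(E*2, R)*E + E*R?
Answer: -5353/3440 ≈ -1.5561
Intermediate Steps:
X(g, l) = l/5 + g*l/5 (X(g, l) = (l + g*l)/5 = l/5 + g*l/5)
Y(E, R) = E*R + E*R*(1 + 2*E)/5 (Y(E, R) = (R*(1 + E*2)/5)*E + E*R = (R*(1 + 2*E)/5)*E + E*R = E*R*(1 + 2*E)/5 + E*R = E*R + E*R*(1 + 2*E)/5)
(1104 - 1*(-4249))/Y(-2*(-5)*4, -5) = (1104 - 1*(-4249))/(((2/5)*(-2*(-5)*4)*(-5)*(3 - 2*(-5)*4))) = (1104 + 4249)/(((2/5)*(10*4)*(-5)*(3 + 10*4))) = 5353/(((2/5)*40*(-5)*(3 + 40))) = 5353/(((2/5)*40*(-5)*43)) = 5353/(-3440) = 5353*(-1/3440) = -5353/3440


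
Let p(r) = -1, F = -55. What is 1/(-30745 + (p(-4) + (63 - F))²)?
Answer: -1/17056 ≈ -5.8630e-5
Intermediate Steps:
1/(-30745 + (p(-4) + (63 - F))²) = 1/(-30745 + (-1 + (63 - 1*(-55)))²) = 1/(-30745 + (-1 + (63 + 55))²) = 1/(-30745 + (-1 + 118)²) = 1/(-30745 + 117²) = 1/(-30745 + 13689) = 1/(-17056) = -1/17056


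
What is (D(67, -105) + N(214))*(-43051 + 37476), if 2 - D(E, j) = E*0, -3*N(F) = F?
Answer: 1159600/3 ≈ 3.8653e+5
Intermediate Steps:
N(F) = -F/3
D(E, j) = 2 (D(E, j) = 2 - E*0 = 2 - 1*0 = 2 + 0 = 2)
(D(67, -105) + N(214))*(-43051 + 37476) = (2 - ⅓*214)*(-43051 + 37476) = (2 - 214/3)*(-5575) = -208/3*(-5575) = 1159600/3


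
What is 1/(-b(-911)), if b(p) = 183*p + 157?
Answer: 1/166556 ≈ 6.0040e-6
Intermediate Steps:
b(p) = 157 + 183*p
1/(-b(-911)) = 1/(-(157 + 183*(-911))) = 1/(-(157 - 166713)) = 1/(-1*(-166556)) = 1/166556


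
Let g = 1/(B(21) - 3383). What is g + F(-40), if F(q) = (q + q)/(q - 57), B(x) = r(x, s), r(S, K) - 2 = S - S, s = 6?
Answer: 270383/327957 ≈ 0.82445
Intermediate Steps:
r(S, K) = 2 (r(S, K) = 2 + (S - S) = 2 + 0 = 2)
B(x) = 2
g = -1/3381 (g = 1/(2 - 3383) = 1/(-3381) = -1/3381 ≈ -0.00029577)
F(q) = 2*q/(-57 + q) (F(q) = (2*q)/(-57 + q) = 2*q/(-57 + q))
g + F(-40) = -1/3381 + 2*(-40)/(-57 - 40) = -1/3381 + 2*(-40)/(-97) = -1/3381 + 2*(-40)*(-1/97) = -1/3381 + 80/97 = 270383/327957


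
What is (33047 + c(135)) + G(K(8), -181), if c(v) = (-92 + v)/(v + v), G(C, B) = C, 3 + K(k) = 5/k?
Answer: 35688367/1080 ≈ 33045.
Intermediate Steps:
K(k) = -3 + 5/k
c(v) = (-92 + v)/(2*v) (c(v) = (-92 + v)/((2*v)) = (-92 + v)*(1/(2*v)) = (-92 + v)/(2*v))
(33047 + c(135)) + G(K(8), -181) = (33047 + (½)*(-92 + 135)/135) + (-3 + 5/8) = (33047 + (½)*(1/135)*43) + (-3 + 5*(⅛)) = (33047 + 43/270) + (-3 + 5/8) = 8922733/270 - 19/8 = 35688367/1080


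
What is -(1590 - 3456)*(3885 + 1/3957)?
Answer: 9561972412/1319 ≈ 7.2494e+6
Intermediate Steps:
-(1590 - 3456)*(3885 + 1/3957) = -(-1866)*(3885 + 1/3957) = -(-1866)*15372946/3957 = -1*(-9561972412/1319) = 9561972412/1319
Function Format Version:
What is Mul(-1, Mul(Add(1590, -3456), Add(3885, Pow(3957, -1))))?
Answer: Rational(9561972412, 1319) ≈ 7.2494e+6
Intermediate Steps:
Mul(-1, Mul(Add(1590, -3456), Add(3885, Pow(3957, -1)))) = Mul(-1, Mul(-1866, Add(3885, Rational(1, 3957)))) = Mul(-1, Mul(-1866, Rational(15372946, 3957))) = Mul(-1, Rational(-9561972412, 1319)) = Rational(9561972412, 1319)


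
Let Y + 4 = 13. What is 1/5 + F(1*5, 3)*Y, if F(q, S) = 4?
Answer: 181/5 ≈ 36.200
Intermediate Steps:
Y = 9 (Y = -4 + 13 = 9)
1/5 + F(1*5, 3)*Y = 1/5 + 4*9 = 1/5 + 36 = 181/5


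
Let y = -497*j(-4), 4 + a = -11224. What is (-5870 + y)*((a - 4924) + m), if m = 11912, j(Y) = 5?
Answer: 35425200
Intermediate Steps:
a = -11228 (a = -4 - 11224 = -11228)
y = -2485 (y = -497*5 = -2485)
(-5870 + y)*((a - 4924) + m) = (-5870 - 2485)*((-11228 - 4924) + 11912) = -8355*(-16152 + 11912) = -8355*(-4240) = 35425200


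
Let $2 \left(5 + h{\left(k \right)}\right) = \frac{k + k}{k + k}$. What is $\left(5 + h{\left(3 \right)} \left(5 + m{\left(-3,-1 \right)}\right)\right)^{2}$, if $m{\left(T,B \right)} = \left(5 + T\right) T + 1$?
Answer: $25$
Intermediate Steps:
$m{\left(T,B \right)} = 1 + T \left(5 + T\right)$ ($m{\left(T,B \right)} = T \left(5 + T\right) + 1 = 1 + T \left(5 + T\right)$)
$h{\left(k \right)} = - \frac{9}{2}$ ($h{\left(k \right)} = -5 + \frac{\left(k + k\right) \frac{1}{k + k}}{2} = -5 + \frac{2 k \frac{1}{2 k}}{2} = -5 + \frac{1}{2} \cdot 1 = -5 + \frac{1}{2} = - \frac{9}{2}$)
$\left(5 + h{\left(3 \right)} \left(5 + m{\left(-3,-1 \right)}\right)\right)^{2} = \left(5 - \frac{9 \left(5 + \left(1 + \left(-3\right)^{2} + 5 \left(-3\right)\right)\right)}{2}\right)^{2} = \left(5 - \frac{9 \left(5 + \left(1 + 9 - 15\right)\right)}{2}\right)^{2} = \left(5 - \frac{9 \left(5 - 5\right)}{2}\right)^{2} = \left(5 - 0\right)^{2} = \left(5 + 0\right)^{2} = 5^{2} = 25$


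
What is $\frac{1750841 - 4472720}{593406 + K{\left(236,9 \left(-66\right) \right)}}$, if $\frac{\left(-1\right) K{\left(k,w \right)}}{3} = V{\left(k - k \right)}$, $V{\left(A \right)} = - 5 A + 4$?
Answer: $- \frac{907293}{197798} \approx -4.587$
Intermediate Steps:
$V{\left(A \right)} = 4 - 5 A$
$K{\left(k,w \right)} = -12$ ($K{\left(k,w \right)} = - 3 \left(4 - 5 \left(k - k\right)\right) = - 3 \left(4 - 0\right) = - 3 \left(4 + 0\right) = \left(-3\right) 4 = -12$)
$\frac{1750841 - 4472720}{593406 + K{\left(236,9 \left(-66\right) \right)}} = \frac{1750841 - 4472720}{593406 - 12} = - \frac{2721879}{593394} = \left(-2721879\right) \frac{1}{593394} = - \frac{907293}{197798}$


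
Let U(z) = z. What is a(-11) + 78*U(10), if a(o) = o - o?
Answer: 780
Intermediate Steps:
a(o) = 0
a(-11) + 78*U(10) = 0 + 78*10 = 0 + 780 = 780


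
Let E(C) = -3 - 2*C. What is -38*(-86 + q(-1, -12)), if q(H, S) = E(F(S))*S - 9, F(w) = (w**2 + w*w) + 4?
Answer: -264062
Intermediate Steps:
F(w) = 4 + 2*w**2 (F(w) = (w**2 + w**2) + 4 = 2*w**2 + 4 = 4 + 2*w**2)
q(H, S) = -9 + S*(-11 - 4*S**2) (q(H, S) = (-3 - 2*(4 + 2*S**2))*S - 9 = (-3 + (-8 - 4*S**2))*S - 9 = (-11 - 4*S**2)*S - 9 = S*(-11 - 4*S**2) - 9 = -9 + S*(-11 - 4*S**2))
-38*(-86 + q(-1, -12)) = -38*(-86 + (-9 - 1*(-12)*(11 + 4*(-12)**2))) = -38*(-86 + (-9 - 1*(-12)*(11 + 4*144))) = -38*(-86 + (-9 - 1*(-12)*(11 + 576))) = -38*(-86 + (-9 - 1*(-12)*587)) = -38*(-86 + (-9 + 7044)) = -38*(-86 + 7035) = -38*6949 = -264062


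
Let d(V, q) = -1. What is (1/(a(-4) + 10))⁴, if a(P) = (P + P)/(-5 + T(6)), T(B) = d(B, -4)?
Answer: 81/1336336 ≈ 6.0613e-5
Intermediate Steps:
T(B) = -1
a(P) = -P/3 (a(P) = (P + P)/(-5 - 1) = (2*P)/(-6) = (2*P)*(-⅙) = -P/3)
(1/(a(-4) + 10))⁴ = (1/(-⅓*(-4) + 10))⁴ = (1/(4/3 + 10))⁴ = (1/(34/3))⁴ = (3/34)⁴ = 81/1336336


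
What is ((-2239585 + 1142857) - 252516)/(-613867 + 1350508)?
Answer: -49972/27283 ≈ -1.8316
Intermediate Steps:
((-2239585 + 1142857) - 252516)/(-613867 + 1350508) = (-1096728 - 252516)/736641 = -1349244*1/736641 = -49972/27283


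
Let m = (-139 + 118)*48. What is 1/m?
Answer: -1/1008 ≈ -0.00099206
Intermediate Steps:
m = -1008 (m = -21*48 = -1008)
1/m = 1/(-1008) = -1/1008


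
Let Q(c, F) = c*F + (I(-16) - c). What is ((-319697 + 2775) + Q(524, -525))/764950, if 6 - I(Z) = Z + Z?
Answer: -296254/382475 ≈ -0.77457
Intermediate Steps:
I(Z) = 6 - 2*Z (I(Z) = 6 - (Z + Z) = 6 - 2*Z)
Q(c, F) = 38 - c + F*c (Q(c, F) = c*F + ((6 - 2*(-16)) - c) = F*c + ((6 + 32) - c) = F*c + (38 - c) = 38 - c + F*c)
((-319697 + 2775) + Q(524, -525))/764950 = ((-319697 + 2775) + (38 - 1*524 - 525*524))/764950 = (-316922 + (38 - 524 - 275100))*(1/764950) = (-316922 - 275586)*(1/764950) = -592508*1/764950 = -296254/382475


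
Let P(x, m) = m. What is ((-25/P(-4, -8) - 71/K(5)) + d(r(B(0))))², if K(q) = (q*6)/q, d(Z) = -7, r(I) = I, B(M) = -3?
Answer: 142129/576 ≈ 246.75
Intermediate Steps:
K(q) = 6 (K(q) = (6*q)/q = 6)
((-25/P(-4, -8) - 71/K(5)) + d(r(B(0))))² = ((-25/(-8) - 71/6) - 7)² = ((-25*(-⅛) - 71*⅙) - 7)² = ((25/8 - 71/6) - 7)² = (-209/24 - 7)² = (-377/24)² = 142129/576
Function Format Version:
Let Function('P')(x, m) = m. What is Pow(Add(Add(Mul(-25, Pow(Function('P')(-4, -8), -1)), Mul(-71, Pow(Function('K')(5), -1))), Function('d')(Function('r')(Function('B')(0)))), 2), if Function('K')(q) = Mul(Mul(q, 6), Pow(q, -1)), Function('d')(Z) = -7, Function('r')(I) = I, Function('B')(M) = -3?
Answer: Rational(142129, 576) ≈ 246.75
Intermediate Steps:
Function('K')(q) = 6 (Function('K')(q) = Mul(Mul(6, q), Pow(q, -1)) = 6)
Pow(Add(Add(Mul(-25, Pow(Function('P')(-4, -8), -1)), Mul(-71, Pow(Function('K')(5), -1))), Function('d')(Function('r')(Function('B')(0)))), 2) = Pow(Add(Add(Mul(-25, Pow(-8, -1)), Mul(-71, Pow(6, -1))), -7), 2) = Pow(Add(Add(Mul(-25, Rational(-1, 8)), Mul(-71, Rational(1, 6))), -7), 2) = Pow(Add(Add(Rational(25, 8), Rational(-71, 6)), -7), 2) = Pow(Add(Rational(-209, 24), -7), 2) = Pow(Rational(-377, 24), 2) = Rational(142129, 576)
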